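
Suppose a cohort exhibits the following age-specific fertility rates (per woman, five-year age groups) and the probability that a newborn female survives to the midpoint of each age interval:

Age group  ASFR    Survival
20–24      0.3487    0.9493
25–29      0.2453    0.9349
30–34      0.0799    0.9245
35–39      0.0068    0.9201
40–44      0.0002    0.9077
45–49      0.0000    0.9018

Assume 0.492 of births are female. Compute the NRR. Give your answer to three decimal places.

Proportion female at birth = 0.492.
Per-age-group product (5 × ASFR × survival probability):
  20–24: 5 × 0.3487 × 0.9493 = 1.65510
  25–29: 5 × 0.2453 × 0.9349 = 1.14665
  30–34: 5 × 0.0799 × 0.9245 = 0.36934
  35–39: 5 × 0.0068 × 0.9201 = 0.03128
  40–44: 5 × 0.0002 × 0.9077 = 0.00091
  45–49: 5 × 0.0000 × 0.9018 = 0.00000
Sum = 3.20328
NRR = 0.492 × 3.20328 = 1.57601
An NRR exceeding 1 indicates intrinsic growth under these rates.

1.576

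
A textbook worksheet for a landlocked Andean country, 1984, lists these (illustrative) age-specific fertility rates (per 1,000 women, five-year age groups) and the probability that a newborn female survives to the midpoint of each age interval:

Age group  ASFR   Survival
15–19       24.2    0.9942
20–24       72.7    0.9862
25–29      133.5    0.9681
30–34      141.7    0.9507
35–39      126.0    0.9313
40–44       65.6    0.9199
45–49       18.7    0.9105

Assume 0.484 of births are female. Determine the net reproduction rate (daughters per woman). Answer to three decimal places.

1.342

Proportion female at birth = 0.484.
Weighting each age-specific rate by interval width and survival:
  15–19: 5 × 24.2/1000 × 0.9942 = 0.12030
  20–24: 5 × 72.7/1000 × 0.9862 = 0.35848
  25–29: 5 × 133.5/1000 × 0.9681 = 0.64621
  30–34: 5 × 141.7/1000 × 0.9507 = 0.67357
  35–39: 5 × 126.0/1000 × 0.9313 = 0.58672
  40–44: 5 × 65.6/1000 × 0.9199 = 0.30173
  45–49: 5 × 18.7/1000 × 0.9105 = 0.08513
Sum = 2.77214
NRR = 0.484 × 2.77214 = 1.34172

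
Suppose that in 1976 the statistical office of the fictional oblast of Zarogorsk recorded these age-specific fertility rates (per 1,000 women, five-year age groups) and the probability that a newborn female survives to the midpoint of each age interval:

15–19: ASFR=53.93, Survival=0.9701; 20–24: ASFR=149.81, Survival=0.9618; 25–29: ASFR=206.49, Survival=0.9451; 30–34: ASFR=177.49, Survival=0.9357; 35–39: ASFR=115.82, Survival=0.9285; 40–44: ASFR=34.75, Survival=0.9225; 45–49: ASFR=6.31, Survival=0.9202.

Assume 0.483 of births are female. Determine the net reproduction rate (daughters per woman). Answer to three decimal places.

1.698

Proportion female at birth = 0.483.
Each age group contributes 5 × ASFR × survival:
  15–19: 5 × 53.93/1000 × 0.9701 = 0.26159
  20–24: 5 × 149.81/1000 × 0.9618 = 0.72044
  25–29: 5 × 206.49/1000 × 0.9451 = 0.97577
  30–34: 5 × 177.49/1000 × 0.9357 = 0.83039
  35–39: 5 × 115.82/1000 × 0.9285 = 0.53769
  40–44: 5 × 34.75/1000 × 0.9225 = 0.16028
  45–49: 5 × 6.31/1000 × 0.9202 = 0.02903
Sum = 3.51519
NRR = 0.483 × 3.51519 = 1.69784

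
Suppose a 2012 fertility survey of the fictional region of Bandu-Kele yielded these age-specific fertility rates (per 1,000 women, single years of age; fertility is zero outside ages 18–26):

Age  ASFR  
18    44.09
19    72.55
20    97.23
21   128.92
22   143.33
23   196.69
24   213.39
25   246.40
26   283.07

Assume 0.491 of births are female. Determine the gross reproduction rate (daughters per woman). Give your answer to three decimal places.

Proportion female at birth = 0.491.
Sum of ASFRs = 44.09 + 72.55 + 97.23 + 128.92 + 143.33 + 196.69 + 213.39 + 246.40 + 283.07 = 1425.67
TFR = 1425.67 / 1000 = 1.42567
GRR = 0.491 × 1.42567 = 0.70000

0.700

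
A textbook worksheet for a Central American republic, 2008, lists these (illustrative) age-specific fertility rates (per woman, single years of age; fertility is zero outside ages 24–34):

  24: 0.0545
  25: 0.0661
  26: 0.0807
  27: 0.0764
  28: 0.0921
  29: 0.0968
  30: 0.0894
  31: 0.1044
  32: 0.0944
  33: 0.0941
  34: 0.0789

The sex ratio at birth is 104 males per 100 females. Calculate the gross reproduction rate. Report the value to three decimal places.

Proportion female at birth = 100 / (100 + 104) = 0.49020.
Sum of ASFRs = 0.0545 + 0.0661 + 0.0807 + 0.0764 + 0.0921 + 0.0968 + 0.0894 + 0.1044 + 0.0944 + 0.0941 + 0.0789 = 0.9278
TFR = 0.9278
GRR = 0.49020 × 0.9278 = 0.45481

0.455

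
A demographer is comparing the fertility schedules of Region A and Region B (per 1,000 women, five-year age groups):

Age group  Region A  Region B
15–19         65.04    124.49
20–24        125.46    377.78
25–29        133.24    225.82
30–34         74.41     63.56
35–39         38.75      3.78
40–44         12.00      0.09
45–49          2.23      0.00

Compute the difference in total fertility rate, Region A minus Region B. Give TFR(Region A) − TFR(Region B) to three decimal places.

-1.722

Region A:
  Sum of ASFRs = 65.04 + 125.46 + 133.24 + 74.41 + 38.75 + 12.00 + 2.23 = 451.13
  TFR = 5 × 451.13 / 1000 = 2.25565
Region B:
  Sum of ASFRs = 124.49 + 377.78 + 225.82 + 63.56 + 3.78 + 0.09 + 0.00 = 795.52
  TFR = 5 × 795.52 / 1000 = 3.9776
Difference = 2.25565 − 3.9776 = -1.72195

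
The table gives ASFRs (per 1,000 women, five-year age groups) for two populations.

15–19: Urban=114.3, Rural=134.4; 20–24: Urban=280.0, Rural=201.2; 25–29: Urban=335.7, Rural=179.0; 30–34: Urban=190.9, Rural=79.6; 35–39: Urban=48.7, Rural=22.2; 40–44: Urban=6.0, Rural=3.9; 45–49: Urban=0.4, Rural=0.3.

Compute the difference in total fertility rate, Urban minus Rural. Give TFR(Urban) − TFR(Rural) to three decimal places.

Urban:
  Sum of ASFRs = 114.3 + 280.0 + 335.7 + 190.9 + 48.7 + 6.0 + 0.4 = 976.0
  TFR = 5 × 976.0 / 1000 = 4.88
Rural:
  Sum of ASFRs = 134.4 + 201.2 + 179.0 + 79.6 + 22.2 + 3.9 + 0.3 = 620.6
  TFR = 5 × 620.6 / 1000 = 3.103
Difference = 4.88 − 3.103 = 1.777

1.777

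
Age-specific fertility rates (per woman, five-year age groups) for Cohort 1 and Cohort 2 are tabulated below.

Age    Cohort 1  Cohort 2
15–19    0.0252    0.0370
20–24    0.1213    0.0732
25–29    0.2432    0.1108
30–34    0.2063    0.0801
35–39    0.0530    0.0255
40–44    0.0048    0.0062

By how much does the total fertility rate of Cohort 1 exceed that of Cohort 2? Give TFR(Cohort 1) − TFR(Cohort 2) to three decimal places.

Cohort 1:
  Sum of ASFRs = 0.0252 + 0.1213 + 0.2432 + 0.2063 + 0.0530 + 0.0048 = 0.6538
  TFR = 5 × 0.6538 = 3.269
Cohort 2:
  Sum of ASFRs = 0.0370 + 0.0732 + 0.1108 + 0.0801 + 0.0255 + 0.0062 = 0.3328
  TFR = 5 × 0.3328 = 1.664
Difference = 3.269 − 1.664 = 1.605

1.605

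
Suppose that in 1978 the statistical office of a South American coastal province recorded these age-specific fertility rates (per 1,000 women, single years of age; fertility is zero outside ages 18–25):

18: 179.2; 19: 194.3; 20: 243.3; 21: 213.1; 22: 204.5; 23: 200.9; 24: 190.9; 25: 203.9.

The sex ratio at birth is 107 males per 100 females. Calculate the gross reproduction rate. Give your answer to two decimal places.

Proportion female at birth = 100 / (100 + 107) = 0.48309.
Sum of ASFRs = 179.2 + 194.3 + 243.3 + 213.1 + 204.5 + 200.9 + 190.9 + 203.9 = 1630.1
TFR = 1630.1 / 1000 = 1.6301
GRR = 0.48309 × 1.6301 = 0.78749

0.79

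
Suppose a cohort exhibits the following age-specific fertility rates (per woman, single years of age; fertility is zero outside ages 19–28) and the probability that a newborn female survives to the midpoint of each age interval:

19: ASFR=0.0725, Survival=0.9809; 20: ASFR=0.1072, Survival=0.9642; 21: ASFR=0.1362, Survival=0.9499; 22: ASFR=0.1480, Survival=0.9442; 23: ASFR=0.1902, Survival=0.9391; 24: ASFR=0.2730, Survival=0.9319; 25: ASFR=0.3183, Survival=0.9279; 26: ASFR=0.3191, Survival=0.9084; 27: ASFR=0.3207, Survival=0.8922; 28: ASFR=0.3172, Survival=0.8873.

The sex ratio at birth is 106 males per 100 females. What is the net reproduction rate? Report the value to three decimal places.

Proportion female at birth = 100 / (100 + 106) = 0.48544.
Survival-weighted fertility by age (1·fₓ·Sₓ):
  19: 1 × 0.0725 × 0.9809 = 0.07112
  20: 1 × 0.1072 × 0.9642 = 0.10336
  21: 1 × 0.1362 × 0.9499 = 0.12938
  22: 1 × 0.1480 × 0.9442 = 0.13974
  23: 1 × 0.1902 × 0.9391 = 0.17862
  24: 1 × 0.2730 × 0.9319 = 0.25441
  25: 1 × 0.3183 × 0.9279 = 0.29535
  26: 1 × 0.3191 × 0.9084 = 0.28987
  27: 1 × 0.3207 × 0.8922 = 0.28613
  28: 1 × 0.3172 × 0.8873 = 0.28145
Sum = 2.02943
NRR = 0.48544 × 2.02943 = 0.98517

0.985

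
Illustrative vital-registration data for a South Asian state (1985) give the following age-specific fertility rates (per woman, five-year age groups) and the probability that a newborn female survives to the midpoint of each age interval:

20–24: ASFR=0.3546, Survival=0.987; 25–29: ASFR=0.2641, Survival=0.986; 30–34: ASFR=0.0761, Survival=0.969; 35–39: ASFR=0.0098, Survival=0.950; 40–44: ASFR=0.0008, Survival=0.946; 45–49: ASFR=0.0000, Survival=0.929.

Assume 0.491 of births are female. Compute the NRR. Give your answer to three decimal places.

1.704

Proportion female at birth = 0.491.
Per-age-group product (5 × ASFR × survival probability):
  20–24: 5 × 0.3546 × 0.987 = 1.74995
  25–29: 5 × 0.2641 × 0.986 = 1.30201
  30–34: 5 × 0.0761 × 0.969 = 0.36870
  35–39: 5 × 0.0098 × 0.950 = 0.04655
  40–44: 5 × 0.0008 × 0.946 = 0.00378
  45–49: 5 × 0.0000 × 0.929 = 0.00000
Sum = 3.47099
NRR = 0.491 × 3.47099 = 1.70426
With NRR above 1 the population is above replacement fertility.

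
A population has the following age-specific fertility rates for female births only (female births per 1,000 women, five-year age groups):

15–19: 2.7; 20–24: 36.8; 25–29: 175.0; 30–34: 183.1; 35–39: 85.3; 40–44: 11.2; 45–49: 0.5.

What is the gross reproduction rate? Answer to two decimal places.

2.47

Sum of female ASFRs = 2.7 + 36.8 + 175.0 + 183.1 + 85.3 + 11.2 + 0.5 = 494.6
GRR = 5 × 494.6 / 1000 = 2.473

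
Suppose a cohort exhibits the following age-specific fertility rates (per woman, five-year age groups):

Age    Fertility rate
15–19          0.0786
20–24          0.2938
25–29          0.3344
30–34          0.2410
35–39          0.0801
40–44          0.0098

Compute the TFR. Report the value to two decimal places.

5.19

Sum of ASFRs = 0.0786 + 0.2938 + 0.3344 + 0.2410 + 0.0801 + 0.0098 = 1.0377
TFR = 5 × 1.0377 = 5.1885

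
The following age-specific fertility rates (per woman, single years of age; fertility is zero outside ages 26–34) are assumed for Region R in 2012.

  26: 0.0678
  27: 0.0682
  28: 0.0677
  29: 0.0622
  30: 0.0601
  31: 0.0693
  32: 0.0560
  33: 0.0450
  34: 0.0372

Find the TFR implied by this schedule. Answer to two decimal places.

0.53

Sum of ASFRs = 0.0678 + 0.0682 + 0.0677 + 0.0622 + 0.0601 + 0.0693 + 0.0560 + 0.0450 + 0.0372 = 0.5335
TFR = 0.5335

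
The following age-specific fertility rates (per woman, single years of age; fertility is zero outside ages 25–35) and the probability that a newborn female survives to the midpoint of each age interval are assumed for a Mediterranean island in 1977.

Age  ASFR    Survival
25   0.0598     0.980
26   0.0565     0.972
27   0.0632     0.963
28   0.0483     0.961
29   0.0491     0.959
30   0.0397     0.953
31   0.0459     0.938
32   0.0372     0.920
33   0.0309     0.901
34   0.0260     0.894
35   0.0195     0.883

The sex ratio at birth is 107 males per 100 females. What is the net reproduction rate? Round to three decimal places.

Proportion female at birth = 100 / (100 + 107) = 0.48309.
Weighting each age-specific rate by interval width and survival:
  25: 1 × 0.0598 × 0.980 = 0.05860
  26: 1 × 0.0565 × 0.972 = 0.05492
  27: 1 × 0.0632 × 0.963 = 0.06086
  28: 1 × 0.0483 × 0.961 = 0.04642
  29: 1 × 0.0491 × 0.959 = 0.04709
  30: 1 × 0.0397 × 0.953 = 0.03783
  31: 1 × 0.0459 × 0.938 = 0.04305
  32: 1 × 0.0372 × 0.920 = 0.03422
  33: 1 × 0.0309 × 0.901 = 0.02784
  34: 1 × 0.0260 × 0.894 = 0.02324
  35: 1 × 0.0195 × 0.883 = 0.01722
Sum = 0.45129
NRR = 0.48309 × 0.45129 = 0.21801
An NRR under 1 implies long-run decline under these rates.

0.218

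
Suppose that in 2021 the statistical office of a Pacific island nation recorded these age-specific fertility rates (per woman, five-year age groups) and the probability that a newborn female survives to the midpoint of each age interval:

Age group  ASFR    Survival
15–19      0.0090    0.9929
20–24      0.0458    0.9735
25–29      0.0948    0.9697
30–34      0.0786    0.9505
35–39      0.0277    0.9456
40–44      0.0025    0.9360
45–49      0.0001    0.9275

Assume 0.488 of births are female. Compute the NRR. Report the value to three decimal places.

0.607

Proportion female at birth = 0.488.
Each age group contributes 5 × ASFR × survival:
  15–19: 5 × 0.0090 × 0.9929 = 0.04468
  20–24: 5 × 0.0458 × 0.9735 = 0.22293
  25–29: 5 × 0.0948 × 0.9697 = 0.45964
  30–34: 5 × 0.0786 × 0.9505 = 0.37355
  35–39: 5 × 0.0277 × 0.9456 = 0.13097
  40–44: 5 × 0.0025 × 0.9360 = 0.01170
  45–49: 5 × 0.0001 × 0.9275 = 0.00046
Sum = 1.24393
NRR = 0.488 × 1.24393 = 0.60704
With NRR below 1 the population is below replacement fertility.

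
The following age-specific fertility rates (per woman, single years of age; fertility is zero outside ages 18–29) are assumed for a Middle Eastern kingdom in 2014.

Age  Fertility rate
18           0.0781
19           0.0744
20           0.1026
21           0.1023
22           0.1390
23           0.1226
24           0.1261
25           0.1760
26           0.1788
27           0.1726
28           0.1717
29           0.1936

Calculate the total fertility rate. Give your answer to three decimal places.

Sum of ASFRs = 0.0781 + 0.0744 + 0.1026 + 0.1023 + 0.1390 + 0.1226 + 0.1261 + 0.1760 + 0.1788 + 0.1726 + 0.1717 + 0.1936 = 1.6378
TFR = 1.6378

1.638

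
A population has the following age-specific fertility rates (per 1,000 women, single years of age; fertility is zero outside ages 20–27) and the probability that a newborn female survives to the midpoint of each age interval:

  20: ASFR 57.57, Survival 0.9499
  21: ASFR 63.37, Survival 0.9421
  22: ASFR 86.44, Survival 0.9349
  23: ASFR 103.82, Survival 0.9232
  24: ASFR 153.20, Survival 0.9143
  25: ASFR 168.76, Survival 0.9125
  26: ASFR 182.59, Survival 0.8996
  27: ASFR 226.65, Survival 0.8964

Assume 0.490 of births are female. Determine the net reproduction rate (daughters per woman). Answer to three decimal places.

0.467

Proportion female at birth = 0.490.
Each age group contributes 1 × ASFR × survival:
  20: 1 × 57.57/1000 × 0.9499 = 0.05469
  21: 1 × 63.37/1000 × 0.9421 = 0.05970
  22: 1 × 86.44/1000 × 0.9349 = 0.08081
  23: 1 × 103.82/1000 × 0.9232 = 0.09585
  24: 1 × 153.20/1000 × 0.9143 = 0.14007
  25: 1 × 168.76/1000 × 0.9125 = 0.15399
  26: 1 × 182.59/1000 × 0.8996 = 0.16426
  27: 1 × 226.65/1000 × 0.8964 = 0.20317
Sum = 0.95254
NRR = 0.490 × 0.95254 = 0.46674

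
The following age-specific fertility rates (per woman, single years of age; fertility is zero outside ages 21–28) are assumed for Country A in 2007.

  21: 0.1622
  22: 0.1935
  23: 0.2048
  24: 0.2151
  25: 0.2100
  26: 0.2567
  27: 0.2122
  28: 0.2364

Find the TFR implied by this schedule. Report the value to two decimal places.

Sum of ASFRs = 0.1622 + 0.1935 + 0.2048 + 0.2151 + 0.2100 + 0.2567 + 0.2122 + 0.2364 = 1.6909
TFR = 1.6909

1.69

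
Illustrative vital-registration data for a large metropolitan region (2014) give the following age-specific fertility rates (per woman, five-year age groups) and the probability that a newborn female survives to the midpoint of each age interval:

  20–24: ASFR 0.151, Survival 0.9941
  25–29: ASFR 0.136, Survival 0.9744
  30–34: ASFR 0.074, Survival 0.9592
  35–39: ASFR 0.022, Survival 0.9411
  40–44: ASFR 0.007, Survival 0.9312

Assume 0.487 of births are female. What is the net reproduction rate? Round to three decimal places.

0.927

Proportion female at birth = 0.487.
Survival-weighted fertility by age (5·fₓ·Sₓ):
  20–24: 5 × 0.151 × 0.9941 = 0.75055
  25–29: 5 × 0.136 × 0.9744 = 0.66259
  30–34: 5 × 0.074 × 0.9592 = 0.35490
  35–39: 5 × 0.022 × 0.9411 = 0.10352
  40–44: 5 × 0.007 × 0.9312 = 0.03259
Sum = 1.90415
NRR = 0.487 × 1.90415 = 0.92732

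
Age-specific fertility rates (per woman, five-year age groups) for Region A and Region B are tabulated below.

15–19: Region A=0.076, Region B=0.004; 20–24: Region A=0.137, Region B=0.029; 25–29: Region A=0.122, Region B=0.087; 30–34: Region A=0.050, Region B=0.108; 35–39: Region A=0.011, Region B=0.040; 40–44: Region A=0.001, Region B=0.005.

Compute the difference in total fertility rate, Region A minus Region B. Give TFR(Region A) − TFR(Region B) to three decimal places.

Region A:
  Sum of ASFRs = 0.076 + 0.137 + 0.122 + 0.050 + 0.011 + 0.001 = 0.397
  TFR = 5 × 0.397 = 1.985
Region B:
  Sum of ASFRs = 0.004 + 0.029 + 0.087 + 0.108 + 0.040 + 0.005 = 0.273
  TFR = 5 × 0.273 = 1.365
Difference = 1.985 − 1.365 = 0.62

0.620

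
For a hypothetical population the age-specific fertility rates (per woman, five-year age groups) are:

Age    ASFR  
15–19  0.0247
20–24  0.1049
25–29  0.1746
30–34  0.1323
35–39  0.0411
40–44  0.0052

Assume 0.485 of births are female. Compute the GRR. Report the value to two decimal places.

Proportion female at birth = 0.485.
Sum of ASFRs = 0.0247 + 0.1049 + 0.1746 + 0.1323 + 0.0411 + 0.0052 = 0.4828
TFR = 5 × 0.4828 = 2.414
GRR = 0.485 × 2.414 = 1.17079

1.17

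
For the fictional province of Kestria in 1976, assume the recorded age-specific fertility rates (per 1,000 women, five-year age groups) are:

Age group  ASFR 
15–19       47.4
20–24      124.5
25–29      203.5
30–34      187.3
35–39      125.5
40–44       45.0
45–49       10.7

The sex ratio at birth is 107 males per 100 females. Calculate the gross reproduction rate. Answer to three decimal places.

1.797

Proportion female at birth = 100 / (100 + 107) = 0.48309.
Sum of ASFRs = 47.4 + 124.5 + 203.5 + 187.3 + 125.5 + 45.0 + 10.7 = 743.9
TFR = 5 × 743.9 / 1000 = 3.7195
GRR = 0.48309 × 3.7195 = 1.79685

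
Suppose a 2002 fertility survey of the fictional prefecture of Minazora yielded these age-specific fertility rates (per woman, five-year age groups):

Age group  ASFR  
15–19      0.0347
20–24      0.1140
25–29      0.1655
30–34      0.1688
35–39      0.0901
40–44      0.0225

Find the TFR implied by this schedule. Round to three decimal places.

2.978

Sum of ASFRs = 0.0347 + 0.1140 + 0.1655 + 0.1688 + 0.0901 + 0.0225 = 0.5956
TFR = 5 × 0.5956 = 2.978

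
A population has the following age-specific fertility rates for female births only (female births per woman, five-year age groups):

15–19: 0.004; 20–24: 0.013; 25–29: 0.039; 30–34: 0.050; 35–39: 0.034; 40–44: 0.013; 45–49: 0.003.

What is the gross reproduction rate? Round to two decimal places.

0.78

Sum of female ASFRs = 0.004 + 0.013 + 0.039 + 0.050 + 0.034 + 0.013 + 0.003 = 0.156
GRR = 5 × 0.156 = 0.78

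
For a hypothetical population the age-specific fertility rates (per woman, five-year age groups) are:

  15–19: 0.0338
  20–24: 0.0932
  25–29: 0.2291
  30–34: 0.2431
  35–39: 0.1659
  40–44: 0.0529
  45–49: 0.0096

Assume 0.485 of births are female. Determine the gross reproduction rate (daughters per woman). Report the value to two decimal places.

Proportion female at birth = 0.485.
Sum of ASFRs = 0.0338 + 0.0932 + 0.2291 + 0.2431 + 0.1659 + 0.0529 + 0.0096 = 0.8276
TFR = 5 × 0.8276 = 4.138
GRR = 0.485 × 4.138 = 2.00693

2.01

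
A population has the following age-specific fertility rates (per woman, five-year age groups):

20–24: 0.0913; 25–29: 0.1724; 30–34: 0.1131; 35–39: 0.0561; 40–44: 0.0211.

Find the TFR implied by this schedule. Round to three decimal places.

2.270

Sum of ASFRs = 0.0913 + 0.1724 + 0.1131 + 0.0561 + 0.0211 = 0.4540
TFR = 5 × 0.4540 = 2.27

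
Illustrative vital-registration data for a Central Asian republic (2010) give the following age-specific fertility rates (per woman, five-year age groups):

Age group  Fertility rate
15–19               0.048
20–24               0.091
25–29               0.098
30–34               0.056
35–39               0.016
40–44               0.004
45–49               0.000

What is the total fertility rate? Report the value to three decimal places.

1.565

Sum of ASFRs = 0.048 + 0.091 + 0.098 + 0.056 + 0.016 + 0.004 + 0.000 = 0.313
TFR = 5 × 0.313 = 1.565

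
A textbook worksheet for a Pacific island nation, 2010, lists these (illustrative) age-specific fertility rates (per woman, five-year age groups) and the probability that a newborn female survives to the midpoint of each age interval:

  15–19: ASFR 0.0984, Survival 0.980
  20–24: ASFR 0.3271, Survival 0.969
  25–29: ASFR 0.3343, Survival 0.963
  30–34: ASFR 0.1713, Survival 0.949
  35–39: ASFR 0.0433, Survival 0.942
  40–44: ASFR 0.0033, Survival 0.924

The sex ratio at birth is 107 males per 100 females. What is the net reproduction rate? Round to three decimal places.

2.275

Proportion female at birth = 100 / (100 + 107) = 0.48309.
Survival-weighted fertility by age (5·fₓ·Sₓ):
  15–19: 5 × 0.0984 × 0.980 = 0.48216
  20–24: 5 × 0.3271 × 0.969 = 1.58480
  25–29: 5 × 0.3343 × 0.963 = 1.60965
  30–34: 5 × 0.1713 × 0.949 = 0.81282
  35–39: 5 × 0.0433 × 0.942 = 0.20394
  40–44: 5 × 0.0033 × 0.924 = 0.01525
Sum = 4.70862
NRR = 0.48309 × 4.70862 = 2.27469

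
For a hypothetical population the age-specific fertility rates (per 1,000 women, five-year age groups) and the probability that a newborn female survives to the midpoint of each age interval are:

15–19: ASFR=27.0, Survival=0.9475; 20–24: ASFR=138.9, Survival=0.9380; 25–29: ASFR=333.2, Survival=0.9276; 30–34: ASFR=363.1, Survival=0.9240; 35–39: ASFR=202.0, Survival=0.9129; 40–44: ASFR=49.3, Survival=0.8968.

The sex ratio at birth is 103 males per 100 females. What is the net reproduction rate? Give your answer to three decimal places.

2.535

Proportion female at birth = 100 / (100 + 103) = 0.49261.
Survival-weighted fertility by age (5·fₓ·Sₓ):
  15–19: 5 × 27.0/1000 × 0.9475 = 0.12791
  20–24: 5 × 138.9/1000 × 0.9380 = 0.65144
  25–29: 5 × 333.2/1000 × 0.9276 = 1.54538
  30–34: 5 × 363.1/1000 × 0.9240 = 1.67752
  35–39: 5 × 202.0/1000 × 0.9129 = 0.92203
  40–44: 5 × 49.3/1000 × 0.8968 = 0.22106
Sum = 5.14534
NRR = 0.49261 × 5.14534 = 2.53465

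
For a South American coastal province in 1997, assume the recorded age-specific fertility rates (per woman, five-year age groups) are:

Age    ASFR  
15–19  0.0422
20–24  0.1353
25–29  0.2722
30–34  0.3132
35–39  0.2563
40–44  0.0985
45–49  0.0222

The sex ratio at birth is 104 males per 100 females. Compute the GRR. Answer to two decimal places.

Proportion female at birth = 100 / (100 + 104) = 0.49020.
Sum of ASFRs = 0.0422 + 0.1353 + 0.2722 + 0.3132 + 0.2563 + 0.0985 + 0.0222 = 1.1399
TFR = 5 × 1.1399 = 5.6995
GRR = 0.49020 × 5.6995 = 2.79389

2.79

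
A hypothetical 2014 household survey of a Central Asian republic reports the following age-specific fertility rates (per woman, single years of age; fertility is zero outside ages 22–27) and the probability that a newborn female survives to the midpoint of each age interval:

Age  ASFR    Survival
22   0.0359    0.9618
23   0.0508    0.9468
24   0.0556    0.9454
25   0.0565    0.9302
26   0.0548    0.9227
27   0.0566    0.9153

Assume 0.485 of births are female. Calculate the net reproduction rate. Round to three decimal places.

0.141

Proportion female at birth = 0.485.
Survival-weighted fertility by age (1·fₓ·Sₓ):
  22: 1 × 0.0359 × 0.9618 = 0.03453
  23: 1 × 0.0508 × 0.9468 = 0.04810
  24: 1 × 0.0556 × 0.9454 = 0.05256
  25: 1 × 0.0565 × 0.9302 = 0.05256
  26: 1 × 0.0548 × 0.9227 = 0.05056
  27: 1 × 0.0566 × 0.9153 = 0.05181
Sum = 0.29012
NRR = 0.485 × 0.29012 = 0.14071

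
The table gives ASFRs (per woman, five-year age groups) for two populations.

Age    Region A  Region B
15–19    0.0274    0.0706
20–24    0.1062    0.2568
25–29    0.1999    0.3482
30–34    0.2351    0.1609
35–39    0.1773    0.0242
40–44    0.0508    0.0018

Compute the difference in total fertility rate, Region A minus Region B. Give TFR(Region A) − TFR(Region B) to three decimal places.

-0.329

Region A:
  Sum of ASFRs = 0.0274 + 0.1062 + 0.1999 + 0.2351 + 0.1773 + 0.0508 = 0.7967
  TFR = 5 × 0.7967 = 3.9835
Region B:
  Sum of ASFRs = 0.0706 + 0.2568 + 0.3482 + 0.1609 + 0.0242 + 0.0018 = 0.8625
  TFR = 5 × 0.8625 = 4.3125
Difference = 3.9835 − 4.3125 = -0.329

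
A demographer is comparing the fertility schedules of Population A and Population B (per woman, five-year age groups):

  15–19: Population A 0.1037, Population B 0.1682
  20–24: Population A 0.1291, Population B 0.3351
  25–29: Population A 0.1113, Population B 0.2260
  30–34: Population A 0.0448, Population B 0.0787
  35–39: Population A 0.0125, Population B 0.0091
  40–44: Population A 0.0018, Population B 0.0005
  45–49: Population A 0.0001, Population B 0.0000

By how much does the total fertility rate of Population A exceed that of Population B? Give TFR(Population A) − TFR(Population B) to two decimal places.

Population A:
  Sum of ASFRs = 0.1037 + 0.1291 + 0.1113 + 0.0448 + 0.0125 + 0.0018 + 0.0001 = 0.4033
  TFR = 5 × 0.4033 = 2.0165
Population B:
  Sum of ASFRs = 0.1682 + 0.3351 + 0.2260 + 0.0787 + 0.0091 + 0.0005 + 0.0000 = 0.8176
  TFR = 5 × 0.8176 = 4.088
Difference = 2.0165 − 4.088 = -2.0715

-2.07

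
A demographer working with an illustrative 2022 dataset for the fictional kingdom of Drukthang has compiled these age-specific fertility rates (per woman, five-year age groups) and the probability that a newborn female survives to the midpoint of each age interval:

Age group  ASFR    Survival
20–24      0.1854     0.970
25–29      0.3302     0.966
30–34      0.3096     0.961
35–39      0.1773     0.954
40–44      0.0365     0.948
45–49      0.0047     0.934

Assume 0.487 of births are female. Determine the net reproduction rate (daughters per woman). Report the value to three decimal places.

2.446

Proportion female at birth = 0.487.
Weighting each age-specific rate by interval width and survival:
  20–24: 5 × 0.1854 × 0.970 = 0.89919
  25–29: 5 × 0.3302 × 0.966 = 1.59487
  30–34: 5 × 0.3096 × 0.961 = 1.48763
  35–39: 5 × 0.1773 × 0.954 = 0.84572
  40–44: 5 × 0.0365 × 0.948 = 0.17301
  45–49: 5 × 0.0047 × 0.934 = 0.02195
Sum = 5.02237
NRR = 0.487 × 5.02237 = 2.44589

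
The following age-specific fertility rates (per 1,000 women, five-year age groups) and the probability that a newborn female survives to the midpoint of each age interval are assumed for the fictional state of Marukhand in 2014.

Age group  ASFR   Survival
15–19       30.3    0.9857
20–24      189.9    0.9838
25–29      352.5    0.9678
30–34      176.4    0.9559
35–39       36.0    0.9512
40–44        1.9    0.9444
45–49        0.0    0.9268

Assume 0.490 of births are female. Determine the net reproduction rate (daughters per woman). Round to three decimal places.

Proportion female at birth = 0.490.
Per-age-group product (5 × ASFR × survival probability):
  15–19: 5 × 30.3/1000 × 0.9857 = 0.14933
  20–24: 5 × 189.9/1000 × 0.9838 = 0.93412
  25–29: 5 × 352.5/1000 × 0.9678 = 1.70575
  30–34: 5 × 176.4/1000 × 0.9559 = 0.84310
  35–39: 5 × 36.0/1000 × 0.9512 = 0.17122
  40–44: 5 × 1.9/1000 × 0.9444 = 0.00897
  45–49: 5 × 0.0/1000 × 0.9268 = 0.00000
Sum = 3.81249
NRR = 0.490 × 3.81249 = 1.86812

1.868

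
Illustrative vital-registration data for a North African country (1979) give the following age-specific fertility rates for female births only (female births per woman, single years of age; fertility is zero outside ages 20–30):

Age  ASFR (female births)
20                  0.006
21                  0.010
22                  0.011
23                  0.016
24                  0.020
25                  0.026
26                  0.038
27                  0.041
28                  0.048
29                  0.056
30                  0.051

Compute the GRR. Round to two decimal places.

0.32

Sum of female ASFRs = 0.006 + 0.010 + 0.011 + 0.016 + 0.020 + 0.026 + 0.038 + 0.041 + 0.048 + 0.056 + 0.051 = 0.323
GRR = 0.323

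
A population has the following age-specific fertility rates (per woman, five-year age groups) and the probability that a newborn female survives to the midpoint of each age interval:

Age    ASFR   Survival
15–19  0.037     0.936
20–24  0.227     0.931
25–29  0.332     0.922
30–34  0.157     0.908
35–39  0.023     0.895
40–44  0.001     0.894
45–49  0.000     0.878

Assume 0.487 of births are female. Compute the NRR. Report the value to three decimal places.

Proportion female at birth = 0.487.
Survival-weighted fertility by age (5·fₓ·Sₓ):
  15–19: 5 × 0.037 × 0.936 = 0.17316
  20–24: 5 × 0.227 × 0.931 = 1.05669
  25–29: 5 × 0.332 × 0.922 = 1.53052
  30–34: 5 × 0.157 × 0.908 = 0.71278
  35–39: 5 × 0.023 × 0.895 = 0.10293
  40–44: 5 × 0.001 × 0.894 = 0.00447
  45–49: 5 × 0.000 × 0.878 = 0.00000
Sum = 3.58055
NRR = 0.487 × 3.58055 = 1.74373

1.744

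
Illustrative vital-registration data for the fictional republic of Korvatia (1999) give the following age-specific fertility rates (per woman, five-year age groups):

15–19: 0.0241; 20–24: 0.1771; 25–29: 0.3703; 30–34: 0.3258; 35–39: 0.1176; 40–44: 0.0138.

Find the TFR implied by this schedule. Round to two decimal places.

Sum of ASFRs = 0.0241 + 0.1771 + 0.3703 + 0.3258 + 0.1176 + 0.0138 = 1.0287
TFR = 5 × 1.0287 = 5.1435

5.14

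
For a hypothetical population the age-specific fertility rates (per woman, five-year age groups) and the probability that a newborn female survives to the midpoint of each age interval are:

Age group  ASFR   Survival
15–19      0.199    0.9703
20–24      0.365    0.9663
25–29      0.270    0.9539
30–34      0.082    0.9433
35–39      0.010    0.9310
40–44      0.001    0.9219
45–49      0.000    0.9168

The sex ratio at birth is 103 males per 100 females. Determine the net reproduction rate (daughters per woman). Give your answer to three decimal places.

Proportion female at birth = 100 / (100 + 103) = 0.49261.
Survival-weighted fertility by age (5·fₓ·Sₓ):
  15–19: 5 × 0.199 × 0.9703 = 0.96545
  20–24: 5 × 0.365 × 0.9663 = 1.76350
  25–29: 5 × 0.270 × 0.9539 = 1.28777
  30–34: 5 × 0.082 × 0.9433 = 0.38675
  35–39: 5 × 0.010 × 0.9310 = 0.04655
  40–44: 5 × 0.001 × 0.9219 = 0.00461
  45–49: 5 × 0.000 × 0.9168 = 0.00000
Sum = 4.45463
NRR = 0.49261 × 4.45463 = 2.19440
With NRR above 1 the population is above replacement fertility.

2.194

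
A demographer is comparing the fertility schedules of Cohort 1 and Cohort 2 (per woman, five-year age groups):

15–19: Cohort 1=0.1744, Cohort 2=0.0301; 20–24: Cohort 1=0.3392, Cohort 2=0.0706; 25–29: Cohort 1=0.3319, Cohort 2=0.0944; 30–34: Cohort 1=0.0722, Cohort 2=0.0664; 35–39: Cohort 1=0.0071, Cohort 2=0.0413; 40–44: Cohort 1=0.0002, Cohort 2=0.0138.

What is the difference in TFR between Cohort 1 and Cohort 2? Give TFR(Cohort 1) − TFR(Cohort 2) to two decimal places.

3.04

Cohort 1:
  Sum of ASFRs = 0.1744 + 0.3392 + 0.3319 + 0.0722 + 0.0071 + 0.0002 = 0.9250
  TFR = 5 × 0.9250 = 4.625
Cohort 2:
  Sum of ASFRs = 0.0301 + 0.0706 + 0.0944 + 0.0664 + 0.0413 + 0.0138 = 0.3166
  TFR = 5 × 0.3166 = 1.583
Difference = 4.625 − 1.583 = 3.042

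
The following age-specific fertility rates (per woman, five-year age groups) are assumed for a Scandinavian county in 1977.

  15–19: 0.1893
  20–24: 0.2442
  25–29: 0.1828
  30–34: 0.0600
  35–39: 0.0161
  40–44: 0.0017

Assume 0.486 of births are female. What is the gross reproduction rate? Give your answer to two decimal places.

Proportion female at birth = 0.486.
Sum of ASFRs = 0.1893 + 0.2442 + 0.1828 + 0.0600 + 0.0161 + 0.0017 = 0.6941
TFR = 5 × 0.6941 = 3.4705
GRR = 0.486 × 3.4705 = 1.68666

1.69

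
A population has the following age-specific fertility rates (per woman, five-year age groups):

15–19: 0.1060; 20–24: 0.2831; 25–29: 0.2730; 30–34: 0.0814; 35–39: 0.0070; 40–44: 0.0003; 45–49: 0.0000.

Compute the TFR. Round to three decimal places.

3.754

Sum of ASFRs = 0.1060 + 0.2831 + 0.2730 + 0.0814 + 0.0070 + 0.0003 + 0.0000 = 0.7508
TFR = 5 × 0.7508 = 3.754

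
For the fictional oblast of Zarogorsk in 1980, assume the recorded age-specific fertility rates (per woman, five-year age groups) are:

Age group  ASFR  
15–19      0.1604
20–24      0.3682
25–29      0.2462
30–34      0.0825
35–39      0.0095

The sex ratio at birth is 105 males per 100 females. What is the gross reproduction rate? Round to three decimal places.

Proportion female at birth = 100 / (100 + 105) = 0.48780.
Sum of ASFRs = 0.1604 + 0.3682 + 0.2462 + 0.0825 + 0.0095 = 0.8668
TFR = 5 × 0.8668 = 4.334
GRR = 0.48780 × 4.334 = 2.11413

2.114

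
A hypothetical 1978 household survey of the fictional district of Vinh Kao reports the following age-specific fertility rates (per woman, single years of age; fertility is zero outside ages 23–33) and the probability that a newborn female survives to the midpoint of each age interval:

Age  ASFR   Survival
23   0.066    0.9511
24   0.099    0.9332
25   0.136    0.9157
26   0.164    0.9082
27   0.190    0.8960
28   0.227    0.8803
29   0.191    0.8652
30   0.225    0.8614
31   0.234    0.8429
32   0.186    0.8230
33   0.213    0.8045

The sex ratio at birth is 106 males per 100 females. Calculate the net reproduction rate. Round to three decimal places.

0.815

Proportion female at birth = 100 / (100 + 106) = 0.48544.
Weighting each age-specific rate by interval width and survival:
  23: 1 × 0.066 × 0.9511 = 0.06277
  24: 1 × 0.099 × 0.9332 = 0.09239
  25: 1 × 0.136 × 0.9157 = 0.12454
  26: 1 × 0.164 × 0.9082 = 0.14894
  27: 1 × 0.190 × 0.8960 = 0.17024
  28: 1 × 0.227 × 0.8803 = 0.19983
  29: 1 × 0.191 × 0.8652 = 0.16525
  30: 1 × 0.225 × 0.8614 = 0.19382
  31: 1 × 0.234 × 0.8429 = 0.19724
  32: 1 × 0.186 × 0.8230 = 0.15308
  33: 1 × 0.213 × 0.8045 = 0.17136
Sum = 1.67946
NRR = 0.48544 × 1.67946 = 0.81528
An NRR under 1 implies long-run decline under these rates.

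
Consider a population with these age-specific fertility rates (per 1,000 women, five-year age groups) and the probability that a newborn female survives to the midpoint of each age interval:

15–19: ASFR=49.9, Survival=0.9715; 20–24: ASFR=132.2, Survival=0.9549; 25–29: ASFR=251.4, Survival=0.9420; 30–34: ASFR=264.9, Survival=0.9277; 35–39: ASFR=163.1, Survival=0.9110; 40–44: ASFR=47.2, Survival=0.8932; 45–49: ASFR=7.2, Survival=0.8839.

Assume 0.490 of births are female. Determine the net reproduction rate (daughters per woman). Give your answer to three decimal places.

2.093

Proportion female at birth = 0.490.
Each age group contributes 5 × ASFR × survival:
  15–19: 5 × 49.9/1000 × 0.9715 = 0.24239
  20–24: 5 × 132.2/1000 × 0.9549 = 0.63119
  25–29: 5 × 251.4/1000 × 0.9420 = 1.18409
  30–34: 5 × 264.9/1000 × 0.9277 = 1.22874
  35–39: 5 × 163.1/1000 × 0.9110 = 0.74292
  40–44: 5 × 47.2/1000 × 0.8932 = 0.21080
  45–49: 5 × 7.2/1000 × 0.8839 = 0.03182
Sum = 4.27195
NRR = 0.490 × 4.27195 = 2.09326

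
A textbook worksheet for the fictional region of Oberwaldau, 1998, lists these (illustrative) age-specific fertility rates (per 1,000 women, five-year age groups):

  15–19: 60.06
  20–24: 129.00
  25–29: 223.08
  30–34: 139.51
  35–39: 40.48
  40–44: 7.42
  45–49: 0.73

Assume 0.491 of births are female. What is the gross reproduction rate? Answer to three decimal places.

Proportion female at birth = 0.491.
Sum of ASFRs = 60.06 + 129.00 + 223.08 + 139.51 + 40.48 + 7.42 + 0.73 = 600.28
TFR = 5 × 600.28 / 1000 = 3.0014
GRR = 0.491 × 3.0014 = 1.47369

1.474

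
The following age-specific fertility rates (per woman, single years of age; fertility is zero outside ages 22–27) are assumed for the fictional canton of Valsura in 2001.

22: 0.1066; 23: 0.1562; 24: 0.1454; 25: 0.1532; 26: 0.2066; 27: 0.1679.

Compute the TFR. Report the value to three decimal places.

Sum of ASFRs = 0.1066 + 0.1562 + 0.1454 + 0.1532 + 0.2066 + 0.1679 = 0.9359
TFR = 0.9359

0.936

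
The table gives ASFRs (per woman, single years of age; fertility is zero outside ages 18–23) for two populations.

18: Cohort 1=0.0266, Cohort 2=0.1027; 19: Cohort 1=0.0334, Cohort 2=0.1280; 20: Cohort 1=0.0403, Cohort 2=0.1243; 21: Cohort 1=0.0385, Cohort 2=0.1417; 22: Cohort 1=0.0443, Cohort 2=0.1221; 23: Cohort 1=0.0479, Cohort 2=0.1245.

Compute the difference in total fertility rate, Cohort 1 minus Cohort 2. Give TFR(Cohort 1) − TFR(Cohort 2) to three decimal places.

-0.512

Cohort 1:
  Sum of ASFRs = 0.0266 + 0.0334 + 0.0403 + 0.0385 + 0.0443 + 0.0479 = 0.2310
  TFR = 0.231
Cohort 2:
  Sum of ASFRs = 0.1027 + 0.1280 + 0.1243 + 0.1417 + 0.1221 + 0.1245 = 0.7433
  TFR = 0.7433
Difference = 0.231 − 0.7433 = -0.5123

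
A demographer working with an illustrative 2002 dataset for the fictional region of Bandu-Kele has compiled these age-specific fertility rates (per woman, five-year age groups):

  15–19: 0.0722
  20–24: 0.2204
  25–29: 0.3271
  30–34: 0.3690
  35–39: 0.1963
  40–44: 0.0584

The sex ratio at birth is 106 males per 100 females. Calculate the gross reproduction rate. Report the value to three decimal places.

3.018

Proportion female at birth = 100 / (100 + 106) = 0.48544.
Sum of ASFRs = 0.0722 + 0.2204 + 0.3271 + 0.3690 + 0.1963 + 0.0584 = 1.2434
TFR = 5 × 1.2434 = 6.217
GRR = 0.48544 × 6.217 = 3.01798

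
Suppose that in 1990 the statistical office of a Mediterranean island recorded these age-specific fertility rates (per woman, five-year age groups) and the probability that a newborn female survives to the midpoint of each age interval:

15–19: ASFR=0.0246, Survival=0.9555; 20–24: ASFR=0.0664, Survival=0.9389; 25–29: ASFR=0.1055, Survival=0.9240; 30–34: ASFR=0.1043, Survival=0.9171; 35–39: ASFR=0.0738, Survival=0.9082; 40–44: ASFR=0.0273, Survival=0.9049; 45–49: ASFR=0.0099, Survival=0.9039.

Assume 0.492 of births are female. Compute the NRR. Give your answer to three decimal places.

0.934

Proportion female at birth = 0.492.
Each age group contributes 5 × ASFR × survival:
  15–19: 5 × 0.0246 × 0.9555 = 0.11753
  20–24: 5 × 0.0664 × 0.9389 = 0.31171
  25–29: 5 × 0.1055 × 0.9240 = 0.48741
  30–34: 5 × 0.1043 × 0.9171 = 0.47827
  35–39: 5 × 0.0738 × 0.9082 = 0.33513
  40–44: 5 × 0.0273 × 0.9049 = 0.12352
  45–49: 5 × 0.0099 × 0.9039 = 0.04474
Sum = 1.89831
NRR = 0.492 × 1.89831 = 0.93397
An NRR under 1 implies long-run decline under these rates.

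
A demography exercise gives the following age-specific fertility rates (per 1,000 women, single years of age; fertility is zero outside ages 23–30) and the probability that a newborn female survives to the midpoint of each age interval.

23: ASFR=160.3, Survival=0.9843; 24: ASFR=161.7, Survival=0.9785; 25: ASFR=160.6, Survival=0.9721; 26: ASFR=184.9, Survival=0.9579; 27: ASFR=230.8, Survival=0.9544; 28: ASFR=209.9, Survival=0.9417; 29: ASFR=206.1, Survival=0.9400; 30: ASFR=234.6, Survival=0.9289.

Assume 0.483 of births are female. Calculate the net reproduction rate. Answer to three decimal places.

Proportion female at birth = 0.483.
Weighting each age-specific rate by interval width and survival:
  23: 1 × 160.3/1000 × 0.9843 = 0.15778
  24: 1 × 161.7/1000 × 0.9785 = 0.15822
  25: 1 × 160.6/1000 × 0.9721 = 0.15612
  26: 1 × 184.9/1000 × 0.9579 = 0.17712
  27: 1 × 230.8/1000 × 0.9544 = 0.22028
  28: 1 × 209.9/1000 × 0.9417 = 0.19766
  29: 1 × 206.1/1000 × 0.9400 = 0.19373
  30: 1 × 234.6/1000 × 0.9289 = 0.21792
Sum = 1.47883
NRR = 0.483 × 1.47883 = 0.71427
With NRR below 1 the population is below replacement fertility.

0.714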